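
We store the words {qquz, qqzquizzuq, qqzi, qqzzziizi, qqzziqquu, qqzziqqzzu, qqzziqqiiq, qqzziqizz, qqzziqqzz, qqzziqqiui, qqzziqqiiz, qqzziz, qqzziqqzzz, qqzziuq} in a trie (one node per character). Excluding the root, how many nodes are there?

Trie structure (* marks end of a word):
(root)
└─ q
   └─ q
      ├─ u
      │  └─ z *
      └─ z
         ├─ i *
         ├─ q
         │  └─ u
         │     └─ i
         │        └─ z
         │           └─ z
         │              └─ u
         │                 └─ q *
         └─ z
            ├─ i
            │  ├─ q
            │  │  ├─ i
            │  │  │  └─ z
            │  │  │     └─ z *
            │  │  └─ q
            │  │     ├─ i
            │  │     │  ├─ i
            │  │     │  │  ├─ q *
            │  │     │  │  └─ z *
            │  │     │  └─ u
            │  │     │     └─ i *
            │  │     ├─ u
            │  │     │  └─ u *
            │  │     └─ z
            │  │        └─ z *
            │  │           ├─ u *
            │  │           └─ z *
            │  ├─ u
            │  │  └─ q *
            │  └─ z *
            └─ z
               └─ i
                  └─ i
                     └─ z
                        └─ i *
Counting every labelled node above: 40.

40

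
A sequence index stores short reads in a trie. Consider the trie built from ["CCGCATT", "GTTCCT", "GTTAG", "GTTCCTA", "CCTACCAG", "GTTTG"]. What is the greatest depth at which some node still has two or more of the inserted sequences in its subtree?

The deepest shared node is where two words last agree before diverging.
e.g. "GTTCCT" and "GTTCCTA" share the prefix "GTTCCT" of length 6; no pair shares a longer one.
Longest shared-prefix length: 6

6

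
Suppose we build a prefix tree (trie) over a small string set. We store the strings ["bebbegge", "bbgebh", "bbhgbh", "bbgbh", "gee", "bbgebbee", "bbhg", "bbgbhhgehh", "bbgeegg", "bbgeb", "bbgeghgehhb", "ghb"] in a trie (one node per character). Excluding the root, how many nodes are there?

42

Insert word by word; a character creates a node only if that edge doesn't already exist:
  "bebbegge" → 8 new (b, e, b, b, e, g, g, e)
  "bbgebh" → prefix "b" already present; 5 new (b, g, e, b, h)
  "bbhgbh" → prefix "bb" already present; 4 new (h, g, b, h)
  "bbgbh" → prefix "bbg" already present; 2 new (b, h)
  "gee" → 3 new (g, e, e)
  "bbgebbee" → prefix "bbgeb" already present; 3 new (b, e, e)
  "bbhg" → prefix "bbhg" already present; 0 new (none)
  "bbgbhhgehh" → prefix "bbgbh" already present; 5 new (h, g, e, h, h)
  "bbgeegg" → prefix "bbge" already present; 3 new (e, g, g)
  "bbgeb" → prefix "bbgeb" already present; 0 new (none)
  "bbgeghgehhb" → prefix "bbge" already present; 7 new (g, h, g, e, h, h, b)
  "ghb" → prefix "g" already present; 2 new (h, b)
Total nodes = 8 + 5 + 4 + 2 + 3 + 3 + 0 + 5 + 3 + 0 + 7 + 2 = 42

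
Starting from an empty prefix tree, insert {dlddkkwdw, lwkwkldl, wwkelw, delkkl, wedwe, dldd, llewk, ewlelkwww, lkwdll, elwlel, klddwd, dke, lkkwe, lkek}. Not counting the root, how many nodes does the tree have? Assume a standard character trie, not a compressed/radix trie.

68

For each word, the new-node count is its length minus the longest prefix already in the trie:
  "dlddkkwdw" → 9 new (d, l, d, d, k, k, w, d, w)
  "lwkwkldl" → 8 new (l, w, k, w, k, l, d, l)
  "wwkelw" → 6 new (w, w, k, e, l, w)
  "delkkl" → prefix "d" already present; 5 new (e, l, k, k, l)
  "wedwe" → prefix "w" already present; 4 new (e, d, w, e)
  "dldd" → prefix "dldd" already present; 0 new (none)
  "llewk" → prefix "l" already present; 4 new (l, e, w, k)
  "ewlelkwww" → 9 new (e, w, l, e, l, k, w, w, w)
  "lkwdll" → prefix "l" already present; 5 new (k, w, d, l, l)
  "elwlel" → prefix "e" already present; 5 new (l, w, l, e, l)
  "klddwd" → 6 new (k, l, d, d, w, d)
  "dke" → prefix "d" already present; 2 new (k, e)
  "lkkwe" → prefix "lk" already present; 3 new (k, w, e)
  "lkek" → prefix "lk" already present; 2 new (e, k)
Total nodes = 9 + 8 + 6 + 5 + 4 + 0 + 4 + 9 + 5 + 5 + 6 + 2 + 3 + 2 = 68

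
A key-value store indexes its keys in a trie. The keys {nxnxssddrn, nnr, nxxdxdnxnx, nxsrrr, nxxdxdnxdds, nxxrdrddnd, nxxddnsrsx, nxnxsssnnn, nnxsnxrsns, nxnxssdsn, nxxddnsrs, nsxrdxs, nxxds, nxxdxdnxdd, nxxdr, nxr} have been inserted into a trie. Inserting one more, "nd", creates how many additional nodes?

"n" is already a path in the trie; the remaining "d" must be added.
Each of the 1 remaining characters creates one node.

1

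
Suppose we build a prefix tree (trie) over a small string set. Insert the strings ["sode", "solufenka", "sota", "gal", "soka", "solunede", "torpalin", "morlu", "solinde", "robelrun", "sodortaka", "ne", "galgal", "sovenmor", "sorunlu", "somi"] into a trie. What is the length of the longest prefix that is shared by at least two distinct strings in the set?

Look for the deepest trie node that still has at least two words in its subtree.
e.g. "solufenka" and "solunede" share the prefix "solu" of length 4; no pair shares a longer one.
Longest shared-prefix length: 4

4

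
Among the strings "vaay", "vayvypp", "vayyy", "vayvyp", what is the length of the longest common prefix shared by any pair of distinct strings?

6

Look for the deepest trie node that still has at least two words in its subtree.
e.g. "vayvyp" and "vayvypp" share the prefix "vayvyp" of length 6; no pair shares a longer one.
Longest shared-prefix length: 6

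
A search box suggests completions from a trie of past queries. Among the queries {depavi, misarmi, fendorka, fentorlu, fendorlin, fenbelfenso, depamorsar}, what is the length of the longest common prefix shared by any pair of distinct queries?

Look for the deepest trie node that still has at least two words in its subtree.
"fendorka" and "fendorlin" agree on "fendor" (6 characters) before diverging; nothing deeper is shared.
Longest shared-prefix length: 6

6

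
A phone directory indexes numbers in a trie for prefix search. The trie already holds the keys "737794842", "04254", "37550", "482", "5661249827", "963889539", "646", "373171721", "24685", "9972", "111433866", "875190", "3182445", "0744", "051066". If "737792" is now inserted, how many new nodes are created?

1

"73779" is already a path in the trie; the remaining "2" must be added.
Each of the 1 remaining characters creates one node.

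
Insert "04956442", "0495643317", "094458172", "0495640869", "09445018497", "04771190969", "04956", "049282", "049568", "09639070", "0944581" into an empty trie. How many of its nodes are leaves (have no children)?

9

Leaves are exactly the stored words that no other stored word extends.
Those words: "04771190969", "049282", "0495640869", "0495643317", "04956442", "049568", "09445018497", "094458172", "09639070"
Leaf count: 9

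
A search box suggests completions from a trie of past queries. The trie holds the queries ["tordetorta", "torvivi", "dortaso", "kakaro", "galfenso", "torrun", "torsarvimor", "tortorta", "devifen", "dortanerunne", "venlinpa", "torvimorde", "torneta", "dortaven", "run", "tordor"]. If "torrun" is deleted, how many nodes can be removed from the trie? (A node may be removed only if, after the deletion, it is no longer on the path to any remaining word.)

Walk "torrun" from the leaf back toward the root, removing each node that no remaining word uses.
The suffix "run" (3 nodes) is used only by "torrun"; the node for "tor" still has the child "d", so pruning stops there.
Nodes removed: 3

3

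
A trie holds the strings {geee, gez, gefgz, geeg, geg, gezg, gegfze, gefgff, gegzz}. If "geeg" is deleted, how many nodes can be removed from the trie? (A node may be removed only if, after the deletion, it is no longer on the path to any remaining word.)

1

Walk "geeg" from the leaf back toward the root, removing each node that no remaining word uses.
The suffix "g" (1 node) is used only by "geeg"; the node for "gee" still has the child "e", so pruning stops there.
Nodes removed: 1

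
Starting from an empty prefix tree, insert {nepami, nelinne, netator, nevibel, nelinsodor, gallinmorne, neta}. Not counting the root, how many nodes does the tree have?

37

Count nodes per top-level branch (shared prefixes stored once):
  'g'-branch (gallinmorne): 11 nodes
  'n'-branch (nelinne, nelinsodor, nepami, neta, netator, nevibel): 26 nodes
Sum: 37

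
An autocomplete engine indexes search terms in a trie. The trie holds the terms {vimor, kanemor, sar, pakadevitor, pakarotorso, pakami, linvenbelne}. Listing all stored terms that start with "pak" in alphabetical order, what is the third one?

pakarotorso

DFS of the "pak" subtree visits, in order: "pakadevitor", "pakami", "pakarotorso"
The 3rd is pakarotorso.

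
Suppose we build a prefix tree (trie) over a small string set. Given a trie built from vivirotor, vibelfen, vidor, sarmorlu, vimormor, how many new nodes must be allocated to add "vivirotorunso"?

4

"vivirotor" is already a path in the trie; the remaining "unso" must be added.
So 13 − 9 = 4 new nodes.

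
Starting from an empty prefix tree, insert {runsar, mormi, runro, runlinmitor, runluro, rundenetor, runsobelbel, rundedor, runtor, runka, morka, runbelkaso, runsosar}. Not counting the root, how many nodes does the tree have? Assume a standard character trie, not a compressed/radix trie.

Insert word by word; a character creates a node only if that edge doesn't already exist:
  "runsar" → 6 new (r, u, n, s, a, r)
  "mormi" → 5 new (m, o, r, m, i)
  "runro" → prefix "run" already present; 2 new (r, o)
  "runlinmitor" → prefix "run" already present; 8 new (l, i, n, m, i, t, o, r)
  "runluro" → prefix "runl" already present; 3 new (u, r, o)
  "rundenetor" → prefix "run" already present; 7 new (d, e, n, e, t, o, r)
  "runsobelbel" → prefix "runs" already present; 7 new (o, b, e, l, b, e, l)
  "rundedor" → prefix "runde" already present; 3 new (d, o, r)
  "runtor" → prefix "run" already present; 3 new (t, o, r)
  "runka" → prefix "run" already present; 2 new (k, a)
  "morka" → prefix "mor" already present; 2 new (k, a)
  "runbelkaso" → prefix "run" already present; 7 new (b, e, l, k, a, s, o)
  "runsosar" → prefix "runso" already present; 3 new (s, a, r)
Total nodes = 6 + 5 + 2 + 8 + 3 + 7 + 7 + 3 + 3 + 2 + 2 + 7 + 3 = 58

58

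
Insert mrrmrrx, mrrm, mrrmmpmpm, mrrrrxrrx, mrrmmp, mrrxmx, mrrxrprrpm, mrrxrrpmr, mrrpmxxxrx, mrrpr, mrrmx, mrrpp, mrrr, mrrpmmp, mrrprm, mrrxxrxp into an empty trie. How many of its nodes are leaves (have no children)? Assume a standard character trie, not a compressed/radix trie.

12

Leaves are exactly the stored words that no other stored word extends.
Those words: "mrrmmpmpm", "mrrmrrx", "mrrmx", "mrrpmmp", "mrrpmxxxrx", "mrrpp", "mrrprm", "mrrrrxrrx", "mrrxmx", "mrrxrprrpm", "mrrxrrpmr", "mrrxxrxp"
Leaf count: 12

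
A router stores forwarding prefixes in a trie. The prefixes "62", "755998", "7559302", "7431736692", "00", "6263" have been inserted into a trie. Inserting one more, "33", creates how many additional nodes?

2

"33" shares no prefix with any stored word, so all 2 characters open new nodes.
2 − 0 = 2 new nodes.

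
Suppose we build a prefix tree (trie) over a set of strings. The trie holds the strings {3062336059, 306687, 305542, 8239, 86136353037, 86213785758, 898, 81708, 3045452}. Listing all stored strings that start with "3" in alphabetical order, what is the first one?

Filter for "3…" and sort: "3045452", "305542", "3062336059", "306687"
The 1st is 3045452.

3045452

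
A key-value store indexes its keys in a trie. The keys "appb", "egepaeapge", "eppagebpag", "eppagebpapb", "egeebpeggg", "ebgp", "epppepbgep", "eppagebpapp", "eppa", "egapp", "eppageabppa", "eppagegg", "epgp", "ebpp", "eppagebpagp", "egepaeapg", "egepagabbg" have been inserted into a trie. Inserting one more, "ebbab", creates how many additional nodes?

Walking "ebbab" from the root, the first 2 characters ("eb") follow existing edges; "b" is the first miss.
Each of the 3 remaining characters creates one node.

3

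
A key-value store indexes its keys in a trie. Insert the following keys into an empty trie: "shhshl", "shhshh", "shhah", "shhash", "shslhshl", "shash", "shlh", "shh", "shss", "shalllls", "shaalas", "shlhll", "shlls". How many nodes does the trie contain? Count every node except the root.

Trace insertions, counting only characters that open a new branch:
  "shhshl" → 6 new (s, h, h, s, h, l)
  "shhshh" → prefix "shhsh" already present; 1 new (h)
  "shhah" → prefix "shh" already present; 2 new (a, h)
  "shhash" → prefix "shha" already present; 2 new (s, h)
  "shslhshl" → prefix "sh" already present; 6 new (s, l, h, s, h, l)
  "shash" → prefix "sh" already present; 3 new (a, s, h)
  "shlh" → prefix "sh" already present; 2 new (l, h)
  "shh" → prefix "shh" already present; 0 new (none)
  "shss" → prefix "shs" already present; 1 new (s)
  "shalllls" → prefix "sha" already present; 5 new (l, l, l, l, s)
  "shaalas" → prefix "sha" already present; 4 new (a, l, a, s)
  "shlhll" → prefix "shlh" already present; 2 new (l, l)
  "shlls" → prefix "shl" already present; 2 new (l, s)
Total nodes = 6 + 1 + 2 + 2 + 6 + 3 + 2 + 0 + 1 + 5 + 4 + 2 + 2 = 36

36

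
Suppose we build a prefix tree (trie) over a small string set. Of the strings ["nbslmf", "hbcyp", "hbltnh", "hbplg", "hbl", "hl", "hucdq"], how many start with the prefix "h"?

Traverse to the node for "h", then collect every word in that subtree.
Words under "h": hbcyp, hbl, hbltnh, hbplg, hl, hucdq
Count: 6

6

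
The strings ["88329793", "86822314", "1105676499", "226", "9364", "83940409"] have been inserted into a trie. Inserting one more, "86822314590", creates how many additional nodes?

3

The longest prefix of "86822314590" already in the trie is "86822314" (length 8).
Each of the 3 remaining characters creates one node.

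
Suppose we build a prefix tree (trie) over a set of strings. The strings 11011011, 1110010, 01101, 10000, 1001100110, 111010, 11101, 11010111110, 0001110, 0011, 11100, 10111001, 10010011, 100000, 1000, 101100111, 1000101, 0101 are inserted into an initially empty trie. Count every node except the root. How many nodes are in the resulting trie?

Trace insertions, counting only characters that open a new branch:
  "11011011" → 8 new (1, 1, 0, 1, 1, 0, 1, 1)
  "1110010" → prefix "11" already present; 5 new (1, 0, 0, 1, 0)
  "01101" → 5 new (0, 1, 1, 0, 1)
  "10000" → prefix "1" already present; 4 new (0, 0, 0, 0)
  "1001100110" → prefix "100" already present; 7 new (1, 1, 0, 0, 1, 1, 0)
  "111010" → prefix "1110" already present; 2 new (1, 0)
  "11101" → prefix "11101" already present; 0 new (none)
  "11010111110" → prefix "1101" already present; 7 new (0, 1, 1, 1, 1, 1, 0)
  "0001110" → prefix "0" already present; 6 new (0, 0, 1, 1, 1, 0)
  "0011" → prefix "00" already present; 2 new (1, 1)
  "11100" → prefix "11100" already present; 0 new (none)
  "10111001" → prefix "10" already present; 6 new (1, 1, 1, 0, 0, 1)
  "10010011" → prefix "1001" already present; 4 new (0, 0, 1, 1)
  "100000" → prefix "10000" already present; 1 new (0)
  "1000" → prefix "1000" already present; 0 new (none)
  "101100111" → prefix "1011" already present; 5 new (0, 0, 1, 1, 1)
  "1000101" → prefix "1000" already present; 3 new (1, 0, 1)
  "0101" → prefix "01" already present; 2 new (0, 1)
Total nodes = 8 + 5 + 5 + 4 + 7 + 2 + 0 + 7 + 6 + 2 + 0 + 6 + 4 + 1 + 0 + 5 + 3 + 2 = 67

67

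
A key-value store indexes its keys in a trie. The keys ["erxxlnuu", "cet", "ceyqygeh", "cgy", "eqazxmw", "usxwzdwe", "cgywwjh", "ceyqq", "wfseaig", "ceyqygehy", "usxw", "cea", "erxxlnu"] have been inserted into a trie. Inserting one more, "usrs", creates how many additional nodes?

2

Walking "usrs" from the root, the first 2 characters ("us") follow existing edges; "r" is the first miss.
New nodes needed: |"usrs"| − 2 = 4 − 2 = 2.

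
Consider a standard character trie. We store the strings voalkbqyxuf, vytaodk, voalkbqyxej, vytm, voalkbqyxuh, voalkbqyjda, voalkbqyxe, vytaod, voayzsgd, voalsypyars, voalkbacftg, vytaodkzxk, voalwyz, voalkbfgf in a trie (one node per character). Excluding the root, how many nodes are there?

50

For each word, the new-node count is its length minus the longest prefix already in the trie:
  "voalkbqyxuf" → 11 new (v, o, a, l, k, b, q, y, x, u, f)
  "vytaodk" → prefix "v" already present; 6 new (y, t, a, o, d, k)
  "voalkbqyxej" → prefix "voalkbqyx" already present; 2 new (e, j)
  "vytm" → prefix "vyt" already present; 1 new (m)
  "voalkbqyxuh" → prefix "voalkbqyxu" already present; 1 new (h)
  "voalkbqyjda" → prefix "voalkbqy" already present; 3 new (j, d, a)
  "voalkbqyxe" → prefix "voalkbqyxe" already present; 0 new (none)
  "vytaod" → prefix "vytaod" already present; 0 new (none)
  "voayzsgd" → prefix "voa" already present; 5 new (y, z, s, g, d)
  "voalsypyars" → prefix "voal" already present; 7 new (s, y, p, y, a, r, s)
  "voalkbacftg" → prefix "voalkb" already present; 5 new (a, c, f, t, g)
  "vytaodkzxk" → prefix "vytaodk" already present; 3 new (z, x, k)
  "voalwyz" → prefix "voal" already present; 3 new (w, y, z)
  "voalkbfgf" → prefix "voalkb" already present; 3 new (f, g, f)
Total nodes = 11 + 6 + 2 + 1 + 1 + 3 + 0 + 0 + 5 + 7 + 5 + 3 + 3 + 3 = 50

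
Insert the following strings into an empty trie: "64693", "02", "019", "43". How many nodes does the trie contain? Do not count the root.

11

Count nodes per top-level branch (shared prefixes stored once):
  '0'-branch (019, 02): 4 nodes
  '4'-branch (43): 2 nodes
  '6'-branch (64693): 5 nodes
Sum: 11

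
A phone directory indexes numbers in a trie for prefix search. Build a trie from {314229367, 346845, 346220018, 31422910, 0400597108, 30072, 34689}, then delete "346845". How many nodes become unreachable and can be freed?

2

After clearing the end-marker at "346845", prune upward until reaching a node still needed by another word.
The suffix "45" (2 nodes) is used only by "346845"; the node for "3468" still has the child "9", so pruning stops there.
Nodes removed: 2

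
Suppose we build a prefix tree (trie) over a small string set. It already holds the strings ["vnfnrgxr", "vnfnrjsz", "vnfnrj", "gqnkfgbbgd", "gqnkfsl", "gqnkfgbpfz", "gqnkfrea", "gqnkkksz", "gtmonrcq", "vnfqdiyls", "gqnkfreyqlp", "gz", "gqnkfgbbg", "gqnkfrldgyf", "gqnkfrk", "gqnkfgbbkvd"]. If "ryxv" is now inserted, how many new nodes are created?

No existing word starts with "r", so every character of "ryxv" needs a new node.
4 − 0 = 4 new nodes.

4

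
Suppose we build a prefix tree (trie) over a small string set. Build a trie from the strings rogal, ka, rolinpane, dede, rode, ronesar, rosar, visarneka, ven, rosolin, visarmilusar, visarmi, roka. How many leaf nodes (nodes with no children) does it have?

12

Leaves are exactly the stored words that no other stored word extends.
Those words: "dede", "ka", "rode", "rogal", "roka", "rolinpane", "ronesar", "rosar", "rosolin", "ven", "visarmilusar", "visarneka"
Leaf count: 12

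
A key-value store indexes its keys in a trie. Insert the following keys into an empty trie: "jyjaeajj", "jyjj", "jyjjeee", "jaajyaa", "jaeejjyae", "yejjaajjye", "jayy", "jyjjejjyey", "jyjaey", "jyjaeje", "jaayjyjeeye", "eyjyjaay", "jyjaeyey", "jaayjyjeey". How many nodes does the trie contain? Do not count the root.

63

Trace insertions, counting only characters that open a new branch:
  "jyjaeajj" → 8 new (j, y, j, a, e, a, j, j)
  "jyjj" → prefix "jyj" already present; 1 new (j)
  "jyjjeee" → prefix "jyjj" already present; 3 new (e, e, e)
  "jaajyaa" → prefix "j" already present; 6 new (a, a, j, y, a, a)
  "jaeejjyae" → prefix "ja" already present; 7 new (e, e, j, j, y, a, e)
  "yejjaajjye" → 10 new (y, e, j, j, a, a, j, j, y, e)
  "jayy" → prefix "ja" already present; 2 new (y, y)
  "jyjjejjyey" → prefix "jyjje" already present; 5 new (j, j, y, e, y)
  "jyjaey" → prefix "jyjae" already present; 1 new (y)
  "jyjaeje" → prefix "jyjae" already present; 2 new (j, e)
  "jaayjyjeeye" → prefix "jaa" already present; 8 new (y, j, y, j, e, e, y, e)
  "eyjyjaay" → 8 new (e, y, j, y, j, a, a, y)
  "jyjaeyey" → prefix "jyjaey" already present; 2 new (e, y)
  "jaayjyjeey" → prefix "jaayjyjeey" already present; 0 new (none)
Total nodes = 8 + 1 + 3 + 6 + 7 + 10 + 2 + 5 + 1 + 2 + 8 + 8 + 2 + 0 = 63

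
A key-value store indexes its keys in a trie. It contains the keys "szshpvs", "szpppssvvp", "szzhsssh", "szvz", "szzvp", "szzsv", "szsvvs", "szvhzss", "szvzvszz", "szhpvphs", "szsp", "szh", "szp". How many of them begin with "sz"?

13

Walk to "sz"; the words in its subtree are exactly those with that prefix.
Words under "sz": szh, szhpvphs, szp, szpppssvvp, szshpvs, szsp, szsvvs, szvhzss, szvz, szvzvszz, szzhsssh, szzsv, szzvp
Count: 13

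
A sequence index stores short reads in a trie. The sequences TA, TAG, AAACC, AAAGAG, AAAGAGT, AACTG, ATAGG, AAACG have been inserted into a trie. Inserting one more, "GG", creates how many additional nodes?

2

No existing word starts with "G", so every character of "GG" needs a new node.
2 − 0 = 2 new nodes.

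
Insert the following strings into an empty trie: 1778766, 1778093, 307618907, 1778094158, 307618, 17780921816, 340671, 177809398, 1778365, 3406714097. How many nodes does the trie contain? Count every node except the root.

42

For each word, the new-node count is its length minus the longest prefix already in the trie:
  "1778766" → 7 new (1, 7, 7, 8, 7, 6, 6)
  "1778093" → prefix "1778" already present; 3 new (0, 9, 3)
  "307618907" → 9 new (3, 0, 7, 6, 1, 8, 9, 0, 7)
  "1778094158" → prefix "177809" already present; 4 new (4, 1, 5, 8)
  "307618" → prefix "307618" already present; 0 new (none)
  "17780921816" → prefix "177809" already present; 5 new (2, 1, 8, 1, 6)
  "340671" → prefix "3" already present; 5 new (4, 0, 6, 7, 1)
  "177809398" → prefix "1778093" already present; 2 new (9, 8)
  "1778365" → prefix "1778" already present; 3 new (3, 6, 5)
  "3406714097" → prefix "340671" already present; 4 new (4, 0, 9, 7)
Total nodes = 7 + 3 + 9 + 4 + 0 + 5 + 5 + 2 + 3 + 4 = 42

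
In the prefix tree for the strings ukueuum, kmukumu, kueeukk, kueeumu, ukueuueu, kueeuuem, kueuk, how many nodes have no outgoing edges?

7

Leaves are exactly the stored words that no other stored word extends.
Those words: "kmukumu", "kueeukk", "kueeumu", "kueeuuem", "kueuk", "ukueuueu", "ukueuum"
Leaf count: 7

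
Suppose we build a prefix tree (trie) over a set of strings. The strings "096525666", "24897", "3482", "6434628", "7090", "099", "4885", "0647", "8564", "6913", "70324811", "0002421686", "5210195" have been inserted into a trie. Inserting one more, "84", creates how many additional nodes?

The longest prefix of "84" already in the trie is "8" (length 1).
Each of the 1 remaining characters creates one node.

1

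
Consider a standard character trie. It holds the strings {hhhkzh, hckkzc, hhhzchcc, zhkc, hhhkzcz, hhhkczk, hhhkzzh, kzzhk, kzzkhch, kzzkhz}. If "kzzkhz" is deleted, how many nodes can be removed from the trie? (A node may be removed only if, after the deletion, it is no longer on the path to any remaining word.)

Walk "kzzkhz" from the leaf back toward the root, removing each node that no remaining word uses.
The suffix "z" (1 node) is used only by "kzzkhz"; the node for "kzzkh" still has the child "c", so pruning stops there.
Nodes removed: 1

1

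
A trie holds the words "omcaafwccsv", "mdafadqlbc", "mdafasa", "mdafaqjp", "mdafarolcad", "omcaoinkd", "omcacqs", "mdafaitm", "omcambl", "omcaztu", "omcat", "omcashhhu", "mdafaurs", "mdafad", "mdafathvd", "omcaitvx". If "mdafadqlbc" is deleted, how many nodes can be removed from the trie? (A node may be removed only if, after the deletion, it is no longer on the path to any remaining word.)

4

Walk "mdafadqlbc" from the leaf back toward the root, removing each node that no remaining word uses.
The suffix "qlbc" (4 nodes) is used only by "mdafadqlbc"; "mdafad" is itself a stored word, so pruning stops there.
Nodes removed: 4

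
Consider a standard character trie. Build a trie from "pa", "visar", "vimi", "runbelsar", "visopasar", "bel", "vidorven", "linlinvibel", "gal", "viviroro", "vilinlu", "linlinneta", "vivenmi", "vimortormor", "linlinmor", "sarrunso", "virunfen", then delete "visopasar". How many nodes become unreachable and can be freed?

6

A node on "visopasar"'s path can go only if nothing else ends at it or branches off below it.
The suffix "opasar" (6 nodes) is used only by "visopasar"; the node for "vis" still has the child "a", so pruning stops there.
Nodes removed: 6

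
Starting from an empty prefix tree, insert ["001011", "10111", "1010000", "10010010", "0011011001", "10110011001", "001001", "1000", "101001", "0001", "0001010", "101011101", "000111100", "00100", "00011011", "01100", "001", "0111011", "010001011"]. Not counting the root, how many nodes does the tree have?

72

Count nodes per top-level branch (shared prefixes stored once):
  '0'-branch (0001, 0001010, 00011011, 000111100, 001, 00100, 001001, 001011, 0011011001, 010001011, 01100, 0111011): 43 nodes
  '1'-branch (1000, 10010010, 1010000, 101001, 101011101, 10110011001, 10111): 29 nodes
Sum: 72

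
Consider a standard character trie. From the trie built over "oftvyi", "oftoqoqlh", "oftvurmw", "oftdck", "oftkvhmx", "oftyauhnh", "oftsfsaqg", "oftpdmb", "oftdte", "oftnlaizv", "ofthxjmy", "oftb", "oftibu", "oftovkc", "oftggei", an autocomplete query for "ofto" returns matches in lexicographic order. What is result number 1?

DFS of the "ofto" subtree visits, in order: "oftoqoqlh", "oftovkc"
Position 1: oftoqoqlh

oftoqoqlh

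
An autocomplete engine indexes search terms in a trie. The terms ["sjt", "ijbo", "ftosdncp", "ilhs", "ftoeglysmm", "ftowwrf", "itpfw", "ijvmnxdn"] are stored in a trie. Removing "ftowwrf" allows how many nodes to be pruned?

4

After clearing the end-marker at "ftowwrf", prune upward until reaching a node still needed by another word.
The suffix "wwrf" (4 nodes) is used only by "ftowwrf"; the node for "fto" still has the child "s", so pruning stops there.
Nodes removed: 4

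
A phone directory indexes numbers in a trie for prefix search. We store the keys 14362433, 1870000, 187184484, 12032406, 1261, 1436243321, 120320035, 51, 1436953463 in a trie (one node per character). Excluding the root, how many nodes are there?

43

Trace insertions, counting only characters that open a new branch:
  "14362433" → 8 new (1, 4, 3, 6, 2, 4, 3, 3)
  "1870000" → prefix "1" already present; 6 new (8, 7, 0, 0, 0, 0)
  "187184484" → prefix "187" already present; 6 new (1, 8, 4, 4, 8, 4)
  "12032406" → prefix "1" already present; 7 new (2, 0, 3, 2, 4, 0, 6)
  "1261" → prefix "12" already present; 2 new (6, 1)
  "1436243321" → prefix "14362433" already present; 2 new (2, 1)
  "120320035" → prefix "12032" already present; 4 new (0, 0, 3, 5)
  "51" → 2 new (5, 1)
  "1436953463" → prefix "1436" already present; 6 new (9, 5, 3, 4, 6, 3)
Total nodes = 8 + 6 + 6 + 7 + 2 + 2 + 4 + 2 + 6 = 43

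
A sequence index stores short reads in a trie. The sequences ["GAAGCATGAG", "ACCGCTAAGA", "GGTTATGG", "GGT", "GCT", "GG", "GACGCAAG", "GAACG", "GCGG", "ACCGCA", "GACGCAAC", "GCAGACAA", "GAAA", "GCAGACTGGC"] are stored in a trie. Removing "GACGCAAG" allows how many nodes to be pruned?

1

After clearing the end-marker at "GACGCAAG", prune upward until reaching a node still needed by another word.
The suffix "G" (1 node) is used only by "GACGCAAG"; the node for "GACGCAA" still has the child "C", so pruning stops there.
Nodes removed: 1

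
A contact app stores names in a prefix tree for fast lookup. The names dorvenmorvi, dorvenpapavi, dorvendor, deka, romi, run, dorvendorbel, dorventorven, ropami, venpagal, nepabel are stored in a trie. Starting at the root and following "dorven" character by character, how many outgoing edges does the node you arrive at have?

4

Walk "dorven" from the root, arriving at one node.
Characters that immediately follow "dorven" among the stored strings: {d, m, p, t}.
That node has 4 child edges.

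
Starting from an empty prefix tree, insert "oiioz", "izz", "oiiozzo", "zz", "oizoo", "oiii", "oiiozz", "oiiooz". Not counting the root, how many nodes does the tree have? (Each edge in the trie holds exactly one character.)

18

For each word, the new-node count is its length minus the longest prefix already in the trie:
  "oiioz" → 5 new (o, i, i, o, z)
  "izz" → 3 new (i, z, z)
  "oiiozzo" → prefix "oiioz" already present; 2 new (z, o)
  "zz" → 2 new (z, z)
  "oizoo" → prefix "oi" already present; 3 new (z, o, o)
  "oiii" → prefix "oii" already present; 1 new (i)
  "oiiozz" → prefix "oiiozz" already present; 0 new (none)
  "oiiooz" → prefix "oiio" already present; 2 new (o, z)
Total nodes = 5 + 3 + 2 + 2 + 3 + 1 + 0 + 2 = 18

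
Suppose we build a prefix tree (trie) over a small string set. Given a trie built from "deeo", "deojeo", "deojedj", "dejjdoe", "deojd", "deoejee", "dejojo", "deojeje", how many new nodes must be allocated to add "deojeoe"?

1

The longest prefix of "deojeoe" already in the trie is "deojeo" (length 6).
New nodes needed: |"deojeoe"| − 6 = 7 − 6 = 1.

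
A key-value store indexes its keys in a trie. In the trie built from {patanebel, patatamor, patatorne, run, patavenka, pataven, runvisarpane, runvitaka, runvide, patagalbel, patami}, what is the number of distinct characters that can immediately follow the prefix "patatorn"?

The children of the "patatorn" node are the distinct next characters among strings starting with "patatorn".
Distinct next characters after "patatorn": e.
That node has 1 child edge.

1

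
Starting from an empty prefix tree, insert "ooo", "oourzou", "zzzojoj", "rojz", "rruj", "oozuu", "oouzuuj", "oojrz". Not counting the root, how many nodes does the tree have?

32

For each word, the new-node count is its length minus the longest prefix already in the trie:
  "ooo" → 3 new (o, o, o)
  "oourzou" → prefix "oo" already present; 5 new (u, r, z, o, u)
  "zzzojoj" → 7 new (z, z, z, o, j, o, j)
  "rojz" → 4 new (r, o, j, z)
  "rruj" → prefix "r" already present; 3 new (r, u, j)
  "oozuu" → prefix "oo" already present; 3 new (z, u, u)
  "oouzuuj" → prefix "oou" already present; 4 new (z, u, u, j)
  "oojrz" → prefix "oo" already present; 3 new (j, r, z)
Total nodes = 3 + 5 + 7 + 4 + 3 + 3 + 4 + 3 = 32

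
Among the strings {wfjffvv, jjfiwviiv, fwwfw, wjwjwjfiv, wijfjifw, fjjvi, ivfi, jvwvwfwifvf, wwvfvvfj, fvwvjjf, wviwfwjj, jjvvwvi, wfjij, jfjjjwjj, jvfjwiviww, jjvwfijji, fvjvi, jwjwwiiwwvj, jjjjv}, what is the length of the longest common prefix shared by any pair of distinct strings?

3

Equivalently: take the maximum, over all pairs, of their longest common prefix length.
"jjvvwvi" and "jjvwfijji" agree on "jjv" (3 characters) before diverging; nothing deeper is shared.
Longest shared-prefix length: 3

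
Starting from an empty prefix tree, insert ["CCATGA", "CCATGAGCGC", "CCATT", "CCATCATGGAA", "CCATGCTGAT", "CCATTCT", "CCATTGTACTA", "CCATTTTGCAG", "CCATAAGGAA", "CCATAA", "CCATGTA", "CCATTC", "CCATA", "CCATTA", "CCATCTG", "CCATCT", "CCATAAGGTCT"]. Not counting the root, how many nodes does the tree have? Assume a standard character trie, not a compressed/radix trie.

51

Insert word by word; a character creates a node only if that edge doesn't already exist:
  "CCATGA" → 6 new (C, C, A, T, G, A)
  "CCATGAGCGC" → prefix "CCATGA" already present; 4 new (G, C, G, C)
  "CCATT" → prefix "CCAT" already present; 1 new (T)
  "CCATCATGGAA" → prefix "CCAT" already present; 7 new (C, A, T, G, G, A, A)
  "CCATGCTGAT" → prefix "CCATG" already present; 5 new (C, T, G, A, T)
  "CCATTCT" → prefix "CCATT" already present; 2 new (C, T)
  "CCATTGTACTA" → prefix "CCATT" already present; 6 new (G, T, A, C, T, A)
  "CCATTTTGCAG" → prefix "CCATT" already present; 6 new (T, T, G, C, A, G)
  "CCATAAGGAA" → prefix "CCAT" already present; 6 new (A, A, G, G, A, A)
  "CCATAA" → prefix "CCATAA" already present; 0 new (none)
  "CCATGTA" → prefix "CCATG" already present; 2 new (T, A)
  "CCATTC" → prefix "CCATTC" already present; 0 new (none)
  "CCATA" → prefix "CCATA" already present; 0 new (none)
  "CCATTA" → prefix "CCATT" already present; 1 new (A)
  "CCATCTG" → prefix "CCATC" already present; 2 new (T, G)
  "CCATCT" → prefix "CCATCT" already present; 0 new (none)
  "CCATAAGGTCT" → prefix "CCATAAGG" already present; 3 new (T, C, T)
Total nodes = 6 + 4 + 1 + 7 + 5 + 2 + 6 + 6 + 6 + 0 + 2 + 0 + 0 + 1 + 2 + 0 + 3 = 51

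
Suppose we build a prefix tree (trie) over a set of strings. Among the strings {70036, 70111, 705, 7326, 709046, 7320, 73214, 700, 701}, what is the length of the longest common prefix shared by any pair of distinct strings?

3

The deepest shared node is where two words last agree before diverging.
e.g. "700" and "70036" share the prefix "700" of length 3; no pair shares a longer one.
Longest shared-prefix length: 3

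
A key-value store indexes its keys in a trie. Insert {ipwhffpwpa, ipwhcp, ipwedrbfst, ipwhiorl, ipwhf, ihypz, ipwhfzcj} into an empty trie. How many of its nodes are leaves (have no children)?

6

Leaves are exactly the stored words that no other stored word extends.
Those words: "ihypz", "ipwedrbfst", "ipwhcp", "ipwhffpwpa", "ipwhfzcj", "ipwhiorl"
Leaf count: 6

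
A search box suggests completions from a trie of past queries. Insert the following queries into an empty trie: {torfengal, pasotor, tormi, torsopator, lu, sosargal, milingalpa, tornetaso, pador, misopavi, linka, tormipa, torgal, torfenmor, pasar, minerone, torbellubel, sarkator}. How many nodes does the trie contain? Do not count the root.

Count nodes per top-level branch (shared prefixes stored once):
  'l'-branch (linka, lu): 6 nodes
  'm'-branch (milingalpa, minerone, misopavi): 22 nodes
  'p'-branch (pador, pasar, pasotor): 12 nodes
  's'-branch (sarkator, sosargal): 15 nodes
  't'-branch (torbellubel, torfengal, torfenmor, torgal, tormi, tormipa, tornetaso, torsopator): 40 nodes
Sum: 95

95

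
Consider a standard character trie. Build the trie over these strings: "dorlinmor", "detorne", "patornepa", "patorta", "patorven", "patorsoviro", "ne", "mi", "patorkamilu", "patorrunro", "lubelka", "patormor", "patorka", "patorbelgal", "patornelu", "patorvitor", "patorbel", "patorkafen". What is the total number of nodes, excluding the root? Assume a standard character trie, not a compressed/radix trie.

Trace insertions, counting only characters that open a new branch:
  "dorlinmor" → 9 new (d, o, r, l, i, n, m, o, r)
  "detorne" → prefix "d" already present; 6 new (e, t, o, r, n, e)
  "patornepa" → 9 new (p, a, t, o, r, n, e, p, a)
  "patorta" → prefix "pator" already present; 2 new (t, a)
  "patorven" → prefix "pator" already present; 3 new (v, e, n)
  "patorsoviro" → prefix "pator" already present; 6 new (s, o, v, i, r, o)
  "ne" → 2 new (n, e)
  "mi" → 2 new (m, i)
  "patorkamilu" → prefix "pator" already present; 6 new (k, a, m, i, l, u)
  "patorrunro" → prefix "pator" already present; 5 new (r, u, n, r, o)
  "lubelka" → 7 new (l, u, b, e, l, k, a)
  "patormor" → prefix "pator" already present; 3 new (m, o, r)
  "patorka" → prefix "patorka" already present; 0 new (none)
  "patorbelgal" → prefix "pator" already present; 6 new (b, e, l, g, a, l)
  "patornelu" → prefix "patorne" already present; 2 new (l, u)
  "patorvitor" → prefix "patorv" already present; 4 new (i, t, o, r)
  "patorbel" → prefix "patorbel" already present; 0 new (none)
  "patorkafen" → prefix "patorka" already present; 3 new (f, e, n)
Total nodes = 9 + 6 + 9 + 2 + 3 + 6 + 2 + 2 + 6 + 5 + 7 + 3 + 0 + 6 + 2 + 4 + 0 + 3 = 75

75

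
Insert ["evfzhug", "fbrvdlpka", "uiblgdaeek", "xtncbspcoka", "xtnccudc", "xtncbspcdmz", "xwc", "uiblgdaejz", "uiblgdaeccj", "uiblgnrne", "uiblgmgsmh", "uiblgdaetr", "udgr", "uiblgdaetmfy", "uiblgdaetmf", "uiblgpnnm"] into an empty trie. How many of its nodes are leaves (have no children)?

15

A leaf is a node with no children — equivalently, the end of a word that is not a proper prefix of any other stored word.
Those words: "evfzhug", "fbrvdlpka", "udgr", "uiblgdaeccj", "uiblgdaeek", "uiblgdaejz", "uiblgdaetmfy", "uiblgdaetr", "uiblgmgsmh", "uiblgnrne", "uiblgpnnm", "xtncbspcdmz", "xtncbspcoka", "xtnccudc", "xwc"
Leaf count: 15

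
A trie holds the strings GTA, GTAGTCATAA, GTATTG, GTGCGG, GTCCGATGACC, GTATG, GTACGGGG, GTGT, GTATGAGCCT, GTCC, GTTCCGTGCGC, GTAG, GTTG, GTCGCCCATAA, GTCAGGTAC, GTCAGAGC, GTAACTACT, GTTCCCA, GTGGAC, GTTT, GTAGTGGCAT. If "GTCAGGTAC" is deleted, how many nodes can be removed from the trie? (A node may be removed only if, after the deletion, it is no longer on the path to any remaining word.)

Walk "GTCAGGTAC" from the leaf back toward the root, removing each node that no remaining word uses.
The suffix "GTAC" (4 nodes) is used only by "GTCAGGTAC"; the node for "GTCAG" still has the child "A", so pruning stops there.
Nodes removed: 4

4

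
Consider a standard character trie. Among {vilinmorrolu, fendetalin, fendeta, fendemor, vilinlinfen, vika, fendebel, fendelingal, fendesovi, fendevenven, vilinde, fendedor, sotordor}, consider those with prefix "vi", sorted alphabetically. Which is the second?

DFS of the "vi" subtree visits, in order: "vika", "vilinde", "vilinlinfen", "vilinmorrolu"
The 2nd is vilinde.

vilinde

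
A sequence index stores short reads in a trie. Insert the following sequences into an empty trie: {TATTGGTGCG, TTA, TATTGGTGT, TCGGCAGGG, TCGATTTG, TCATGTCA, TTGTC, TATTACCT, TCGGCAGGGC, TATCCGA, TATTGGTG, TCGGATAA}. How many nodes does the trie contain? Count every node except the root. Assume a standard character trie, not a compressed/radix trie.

48

For each word, the new-node count is its length minus the longest prefix already in the trie:
  "TATTGGTGCG" → 10 new (T, A, T, T, G, G, T, G, C, G)
  "TTA" → prefix "T" already present; 2 new (T, A)
  "TATTGGTGT" → prefix "TATTGGTG" already present; 1 new (T)
  "TCGGCAGGG" → prefix "T" already present; 8 new (C, G, G, C, A, G, G, G)
  "TCGATTTG" → prefix "TCG" already present; 5 new (A, T, T, T, G)
  "TCATGTCA" → prefix "TC" already present; 6 new (A, T, G, T, C, A)
  "TTGTC" → prefix "TT" already present; 3 new (G, T, C)
  "TATTACCT" → prefix "TATT" already present; 4 new (A, C, C, T)
  "TCGGCAGGGC" → prefix "TCGGCAGGG" already present; 1 new (C)
  "TATCCGA" → prefix "TAT" already present; 4 new (C, C, G, A)
  "TATTGGTG" → prefix "TATTGGTG" already present; 0 new (none)
  "TCGGATAA" → prefix "TCGG" already present; 4 new (A, T, A, A)
Total nodes = 10 + 2 + 1 + 8 + 5 + 6 + 3 + 4 + 1 + 4 + 0 + 4 = 48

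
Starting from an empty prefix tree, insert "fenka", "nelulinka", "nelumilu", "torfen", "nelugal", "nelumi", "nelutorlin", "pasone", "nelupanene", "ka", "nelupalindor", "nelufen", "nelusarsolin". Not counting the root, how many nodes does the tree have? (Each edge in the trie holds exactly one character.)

64

For each word, the new-node count is its length minus the longest prefix already in the trie:
  "fenka" → 5 new (f, e, n, k, a)
  "nelulinka" → 9 new (n, e, l, u, l, i, n, k, a)
  "nelumilu" → prefix "nelu" already present; 4 new (m, i, l, u)
  "torfen" → 6 new (t, o, r, f, e, n)
  "nelugal" → prefix "nelu" already present; 3 new (g, a, l)
  "nelumi" → prefix "nelumi" already present; 0 new (none)
  "nelutorlin" → prefix "nelu" already present; 6 new (t, o, r, l, i, n)
  "pasone" → 6 new (p, a, s, o, n, e)
  "nelupanene" → prefix "nelu" already present; 6 new (p, a, n, e, n, e)
  "ka" → 2 new (k, a)
  "nelupalindor" → prefix "nelupa" already present; 6 new (l, i, n, d, o, r)
  "nelufen" → prefix "nelu" already present; 3 new (f, e, n)
  "nelusarsolin" → prefix "nelu" already present; 8 new (s, a, r, s, o, l, i, n)
Total nodes = 5 + 9 + 4 + 6 + 3 + 0 + 6 + 6 + 6 + 2 + 6 + 3 + 8 = 64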